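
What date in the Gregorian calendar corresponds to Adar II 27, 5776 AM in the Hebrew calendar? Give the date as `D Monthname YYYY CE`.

6 April 2016 CE

Both dates share Julian Day Number 2457485; in the Gregorian calendar that is 6 April 2016 CE.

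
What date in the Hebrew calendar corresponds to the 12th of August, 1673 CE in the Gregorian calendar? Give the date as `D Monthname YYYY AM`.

Both dates share Julian Day Number 2332335; in the Hebrew calendar that is 30 Av 5433 AM.

30 Av 5433 AM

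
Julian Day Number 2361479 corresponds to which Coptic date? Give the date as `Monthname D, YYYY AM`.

The Gregorian equivalent of JDN 2361479 is 29 May 1753.
In the Coptic calendar that day is Pashons 23, 1469 AM.

Pashons 23, 1469 AM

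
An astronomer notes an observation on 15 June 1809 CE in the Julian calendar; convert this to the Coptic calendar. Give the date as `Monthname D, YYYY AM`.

Paoni 21, 1525 AM

Julian Day Number of the source date = 2381961.
Converting JDN 2381961 to the Coptic calendar gives 21 Paoni 1525 AM.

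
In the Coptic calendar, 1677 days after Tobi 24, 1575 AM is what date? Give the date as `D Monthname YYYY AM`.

30 Mesori 1579 AM

Counting 1677 days forward from JDN 2400076 reaches JDN 2401753, which is 30 Mesori 1579 AM.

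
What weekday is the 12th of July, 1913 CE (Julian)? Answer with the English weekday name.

Friday

This is JDN 2419974 (25 July 1913 Gregorian).
2419974 ≡ 4 (mod 7); counting from Monday = 0 gives Friday.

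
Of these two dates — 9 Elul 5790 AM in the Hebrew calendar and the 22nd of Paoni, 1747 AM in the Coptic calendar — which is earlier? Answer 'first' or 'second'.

first

Converting both to JDN: 2462752 vs 2463047; the smaller is the first.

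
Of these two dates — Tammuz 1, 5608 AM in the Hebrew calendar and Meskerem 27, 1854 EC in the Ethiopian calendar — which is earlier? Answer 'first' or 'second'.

First date → JDN 2396211; second date → JDN 2401055.
JDN 2396211 < JDN 2401055, so the first date is earlier.

first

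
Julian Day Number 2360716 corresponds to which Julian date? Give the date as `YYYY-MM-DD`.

1751-04-16

The Gregorian equivalent of JDN 2360716 is 27 April 1751.
In the Julian calendar that day is 1751-04-16.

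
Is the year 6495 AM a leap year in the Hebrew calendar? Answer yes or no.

Hebrew year 6495 is year 16 of its 19-year Metonic cycle; leap years are at positions 3, 6, 8, 11, 14, 17, 19, so it is a common year (12 months).

no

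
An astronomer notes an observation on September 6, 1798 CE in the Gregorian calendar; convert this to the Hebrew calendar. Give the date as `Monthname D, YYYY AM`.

Elul 25, 5558 AM

Both dates share Julian Day Number 2378015; in the Hebrew calendar that is 25 Elul 5558 AM.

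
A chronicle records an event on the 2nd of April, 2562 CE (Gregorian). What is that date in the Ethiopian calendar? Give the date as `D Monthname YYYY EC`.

Both dates share Julian Day Number 2656903; in the Ethiopian calendar that is 20 Megabit 2554 EC.

20 Megabit 2554 EC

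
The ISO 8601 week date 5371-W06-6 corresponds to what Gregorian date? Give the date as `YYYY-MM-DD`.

ISO week 1 of 5371 is the week containing the first Thursday of 5371.
Week 6, day 6 (Saturday) lands on 5371-02-09.

5371-02-09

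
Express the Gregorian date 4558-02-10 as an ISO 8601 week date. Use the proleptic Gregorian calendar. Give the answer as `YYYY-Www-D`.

The weekday is Friday (ISO weekday 5).
That Friday belongs to ISO week 6 of ISO year 4558.

4558-W06-5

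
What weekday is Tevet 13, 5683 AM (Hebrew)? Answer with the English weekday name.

This is JDN 2423421 (1 January 1923 Gregorian).
JDN 2423421 mod 7 = 0, and JDN 0 was a Monday, so this is a Monday.

Monday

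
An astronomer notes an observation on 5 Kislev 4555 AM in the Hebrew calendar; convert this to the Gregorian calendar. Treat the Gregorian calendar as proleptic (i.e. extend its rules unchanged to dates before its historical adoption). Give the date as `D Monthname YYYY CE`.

Both dates share Julian Day Number 2011373; in the Gregorian calendar that is 7 November 794 CE.

7 November 794 CE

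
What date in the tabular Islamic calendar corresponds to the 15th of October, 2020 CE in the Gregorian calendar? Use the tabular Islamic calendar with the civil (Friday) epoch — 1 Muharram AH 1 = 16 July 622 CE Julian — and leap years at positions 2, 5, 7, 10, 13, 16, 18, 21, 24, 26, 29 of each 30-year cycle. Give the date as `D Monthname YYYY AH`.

Julian Day Number of the source date = 2459138.
Converting JDN 2459138 to the tabular Islamic calendar gives 27 Safar 1442 AH.

27 Safar 1442 AH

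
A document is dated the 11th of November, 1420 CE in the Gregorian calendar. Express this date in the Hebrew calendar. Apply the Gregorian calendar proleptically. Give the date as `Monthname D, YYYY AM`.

Both dates share Julian Day Number 2240019; in the Hebrew calendar that is 25 Cheshvan 5181 AM.

Cheshvan 25, 5181 AM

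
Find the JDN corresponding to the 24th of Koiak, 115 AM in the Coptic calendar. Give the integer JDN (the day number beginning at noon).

In the proleptic Gregorian calendar the same day is 21 December 398.
JDN 2299161 is 15 October 1582 CE (Gregorian); the target day is −432380 days from there, so JDN = 1866781.

1866781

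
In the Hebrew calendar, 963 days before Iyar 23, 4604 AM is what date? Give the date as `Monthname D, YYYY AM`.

The starting date is JDN 2029463; 2029463 − 963 = 2028500.
JDN 2028500 corresponds to Tishrei 5, 4602 AM.

Tishrei 5, 4602 AM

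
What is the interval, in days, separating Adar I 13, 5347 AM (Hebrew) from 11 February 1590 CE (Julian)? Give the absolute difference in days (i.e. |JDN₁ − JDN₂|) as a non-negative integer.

First date → JDN 2300751; second date → JDN 2301847.
The interval is |2300751 − 2301847| = 1096 days.

1096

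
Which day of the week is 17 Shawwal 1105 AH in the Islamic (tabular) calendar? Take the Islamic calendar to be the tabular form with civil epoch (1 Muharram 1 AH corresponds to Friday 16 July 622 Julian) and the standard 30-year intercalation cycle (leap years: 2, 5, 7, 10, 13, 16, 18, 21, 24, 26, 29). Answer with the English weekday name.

Friday

In the Gregorian calendar this is 11 June 1694 (JDN 2339943).
2339943 ≡ 4 (mod 7); counting from Monday = 0 gives Friday.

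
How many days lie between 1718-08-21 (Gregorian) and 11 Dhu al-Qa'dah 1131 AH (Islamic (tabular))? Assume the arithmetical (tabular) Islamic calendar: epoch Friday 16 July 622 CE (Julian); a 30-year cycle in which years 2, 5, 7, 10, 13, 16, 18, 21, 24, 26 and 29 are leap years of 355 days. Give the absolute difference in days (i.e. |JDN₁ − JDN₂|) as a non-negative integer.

400

JDN of the first date = 2348779.
JDN of the second date = 2349179.
|2349179 − 2348779| = 400.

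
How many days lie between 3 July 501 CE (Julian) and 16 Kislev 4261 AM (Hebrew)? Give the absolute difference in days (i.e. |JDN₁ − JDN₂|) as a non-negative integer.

JDN of the first date = 1904232.
JDN of the second date = 1904010.
|1904010 − 1904232| = 222.

222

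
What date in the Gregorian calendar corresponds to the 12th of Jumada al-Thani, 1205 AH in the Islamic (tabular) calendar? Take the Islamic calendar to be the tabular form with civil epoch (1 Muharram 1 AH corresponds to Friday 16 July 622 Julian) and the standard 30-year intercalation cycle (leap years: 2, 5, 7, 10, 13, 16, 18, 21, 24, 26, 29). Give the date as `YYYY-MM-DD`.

Both dates share Julian Day Number 2375256; in the Gregorian calendar that is 16 February 1791 CE.

1791-02-16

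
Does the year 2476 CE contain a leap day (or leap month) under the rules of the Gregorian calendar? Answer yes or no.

yes

2476 is divisible by 4 and not by 100, so it is a leap year.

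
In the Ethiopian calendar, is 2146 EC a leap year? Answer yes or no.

2146 mod 4 = 2; in the Ethiopian calendar a year is leap when year mod 4 = 3, so it is a common year.

no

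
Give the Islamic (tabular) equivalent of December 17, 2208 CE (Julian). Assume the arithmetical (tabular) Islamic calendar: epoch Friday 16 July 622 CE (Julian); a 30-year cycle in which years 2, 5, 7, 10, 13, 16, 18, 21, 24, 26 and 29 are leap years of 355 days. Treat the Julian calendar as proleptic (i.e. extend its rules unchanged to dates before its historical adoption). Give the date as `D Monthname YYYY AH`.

23 Safar 1636 AH

Both dates share Julian Day Number 2527881; in the tabular Islamic calendar that is 23 Safar 1636 AH.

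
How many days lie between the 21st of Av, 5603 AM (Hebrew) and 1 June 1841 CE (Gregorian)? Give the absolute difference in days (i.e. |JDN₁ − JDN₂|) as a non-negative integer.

807

JDN of the first date = 2394430.
JDN of the second date = 2393623.
|2393623 − 2394430| = 807.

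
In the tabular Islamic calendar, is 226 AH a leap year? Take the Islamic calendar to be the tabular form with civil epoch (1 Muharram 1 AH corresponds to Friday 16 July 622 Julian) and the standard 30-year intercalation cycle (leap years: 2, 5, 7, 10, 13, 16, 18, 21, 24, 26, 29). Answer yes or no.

Year 226 AH is year 16 of its 30-year cycle; leap positions are 2, 5, 7, 10, 13, 16, 18, 21, 24, 26, 29, so it is a leap year (355 days).

yes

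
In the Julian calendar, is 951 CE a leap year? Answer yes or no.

951 mod 4 = 3, so it is a common year in the Julian calendar.

no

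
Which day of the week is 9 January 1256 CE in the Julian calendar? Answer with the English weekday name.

In the proleptic Gregorian calendar this is 16 January 1256 (JDN 2179820).
Since JDN mod 7 = 6 (0 = Monday), the day is Sunday.

Sunday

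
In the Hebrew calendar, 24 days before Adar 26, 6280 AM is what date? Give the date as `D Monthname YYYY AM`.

Counting 24 days back from JDN 2641547 reaches JDN 2641523, which is 2 Adar 6280 AM.

2 Adar 6280 AM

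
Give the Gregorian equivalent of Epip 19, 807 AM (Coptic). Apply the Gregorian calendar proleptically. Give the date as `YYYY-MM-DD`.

Both dates share Julian Day Number 2119739; in the Gregorian calendar that is 19 July 1091 CE.

1091-07-19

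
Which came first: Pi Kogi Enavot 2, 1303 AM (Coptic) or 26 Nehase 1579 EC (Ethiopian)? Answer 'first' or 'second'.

First date → JDN 2300946; second date → JDN 2300940.
JDN 2300940 < JDN 2300946, so the second date is earlier.

second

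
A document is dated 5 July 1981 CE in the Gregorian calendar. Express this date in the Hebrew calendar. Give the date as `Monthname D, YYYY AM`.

Tammuz 3, 5741 AM

Both dates share Julian Day Number 2444791; in the Hebrew calendar that is 3 Tammuz 5741 AM.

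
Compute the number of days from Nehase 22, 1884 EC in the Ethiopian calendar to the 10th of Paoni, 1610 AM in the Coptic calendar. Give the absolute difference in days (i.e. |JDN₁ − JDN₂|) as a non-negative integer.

658

JDN of the first date = 2412338.
JDN of the second date = 2412996.
|2412996 − 2412338| = 658.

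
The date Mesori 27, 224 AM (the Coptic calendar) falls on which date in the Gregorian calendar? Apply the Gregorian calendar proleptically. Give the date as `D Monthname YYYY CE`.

Julian Day Number of the source date = 1906837.
Converting JDN 1906837 to the Gregorian calendar gives 22 August 508 CE.

22 August 508 CE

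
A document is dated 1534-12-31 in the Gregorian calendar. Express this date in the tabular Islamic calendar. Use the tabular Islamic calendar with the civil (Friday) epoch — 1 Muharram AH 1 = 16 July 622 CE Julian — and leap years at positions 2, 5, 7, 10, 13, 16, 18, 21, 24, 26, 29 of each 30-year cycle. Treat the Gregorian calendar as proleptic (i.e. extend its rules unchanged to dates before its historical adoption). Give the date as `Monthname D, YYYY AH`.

Both dates share Julian Day Number 2281706; in the tabular Islamic calendar that is 14 Jumada al-Thani 941 AH.

Jumada al-Thani 14, 941 AH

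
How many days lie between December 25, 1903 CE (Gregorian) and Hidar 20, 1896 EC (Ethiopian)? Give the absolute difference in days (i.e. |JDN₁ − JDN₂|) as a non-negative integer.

JDN of the first date = 2416474.
JDN of the second date = 2416449.
|2416449 − 2416474| = 25.

25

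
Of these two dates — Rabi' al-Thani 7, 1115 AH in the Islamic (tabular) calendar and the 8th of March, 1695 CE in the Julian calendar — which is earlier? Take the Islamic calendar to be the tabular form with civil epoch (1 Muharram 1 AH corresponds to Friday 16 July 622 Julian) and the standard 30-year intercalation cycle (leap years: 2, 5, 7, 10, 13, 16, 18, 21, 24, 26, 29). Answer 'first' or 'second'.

second

The two dates have Julian Day Numbers 2343299 and 2340223 respectively.
Since 2340223 < 2343299, the second date comes first.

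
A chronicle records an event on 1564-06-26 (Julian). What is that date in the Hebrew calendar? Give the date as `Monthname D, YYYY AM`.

Tammuz 16, 5324 AM

Julian Day Number of the source date = 2292486.
Converting JDN 2292486 to the Hebrew calendar gives 16 Tammuz 5324 AM.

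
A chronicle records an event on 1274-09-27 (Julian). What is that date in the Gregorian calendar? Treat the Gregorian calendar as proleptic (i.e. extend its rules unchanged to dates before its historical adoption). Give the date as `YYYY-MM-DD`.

At this point the Julian calendar is 7 days behind the Gregorian.
27 September 1274 Julian + 7 days → 4 October 1274 Gregorian.

1274-10-04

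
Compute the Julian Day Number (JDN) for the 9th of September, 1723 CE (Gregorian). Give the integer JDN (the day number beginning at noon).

2350624

JDN 2299161 is 15 October 1582 CE (Gregorian); the target day is +51463 days from there, so JDN = 2350624.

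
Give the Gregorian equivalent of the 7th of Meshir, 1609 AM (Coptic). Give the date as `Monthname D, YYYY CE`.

Julian Day Number of the source date = 2412508.
Converting JDN 2412508 to the Gregorian calendar gives 13 February 1893 CE.

February 13, 1893 CE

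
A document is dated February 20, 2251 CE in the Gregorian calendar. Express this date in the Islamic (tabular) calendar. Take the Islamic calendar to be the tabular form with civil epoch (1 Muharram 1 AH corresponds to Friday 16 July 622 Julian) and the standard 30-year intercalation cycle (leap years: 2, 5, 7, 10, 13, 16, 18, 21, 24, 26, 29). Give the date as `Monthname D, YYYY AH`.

Both dates share Julian Day Number 2543271; in the tabular Islamic calendar that is 28 Rajab 1679 AH.

Rajab 28, 1679 AH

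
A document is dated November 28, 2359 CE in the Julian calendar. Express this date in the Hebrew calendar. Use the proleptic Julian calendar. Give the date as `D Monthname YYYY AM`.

The source date corresponds to 14 December 2359 in the Gregorian calendar (JDN 2583014).
That day falls on 23 Kislev 6120 AM in the Hebrew calendar.

23 Kislev 6120 AM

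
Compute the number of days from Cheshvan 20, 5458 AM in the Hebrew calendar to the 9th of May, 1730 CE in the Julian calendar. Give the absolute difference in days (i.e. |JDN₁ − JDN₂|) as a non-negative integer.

JDN of the first date = 2341185.
JDN of the second date = 2353069.
|2353069 − 2341185| = 11884.

11884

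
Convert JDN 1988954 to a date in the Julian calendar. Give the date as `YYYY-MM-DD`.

0733-06-17

The proleptic Gregorian equivalent of JDN 1988954 is 21 June 733.
In the Julian calendar that day is 0733-06-17.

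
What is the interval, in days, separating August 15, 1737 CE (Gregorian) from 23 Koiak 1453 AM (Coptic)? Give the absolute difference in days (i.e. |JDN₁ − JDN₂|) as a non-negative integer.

228

JDN of the first date = 2355713.
JDN of the second date = 2355485.
|2355485 − 2355713| = 228.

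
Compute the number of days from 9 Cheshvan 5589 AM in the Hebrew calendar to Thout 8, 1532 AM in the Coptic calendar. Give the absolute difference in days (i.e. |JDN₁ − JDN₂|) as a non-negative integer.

First date → JDN 2389013; second date → JDN 2384235.
The interval is |2389013 − 2384235| = 4778 days.

4778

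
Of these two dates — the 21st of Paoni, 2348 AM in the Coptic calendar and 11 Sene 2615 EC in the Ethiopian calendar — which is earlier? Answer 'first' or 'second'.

Converting both to JDN: 2682562 vs 2679264; the smaller is the second.

second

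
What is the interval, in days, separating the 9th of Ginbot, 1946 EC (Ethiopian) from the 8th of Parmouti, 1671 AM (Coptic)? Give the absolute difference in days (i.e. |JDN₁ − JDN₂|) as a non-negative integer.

JDN of the first date = 2434880.
JDN of the second date = 2435214.
|2435214 − 2434880| = 334.

334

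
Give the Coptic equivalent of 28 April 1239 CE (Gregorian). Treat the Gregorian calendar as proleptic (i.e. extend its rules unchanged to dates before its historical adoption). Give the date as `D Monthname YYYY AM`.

Julian Day Number of the source date = 2173713.
Converting JDN 2173713 to the Coptic calendar gives 26 Parmouti 955 AM.

26 Parmouti 955 AM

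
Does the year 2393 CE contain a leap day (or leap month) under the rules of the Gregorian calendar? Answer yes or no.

2393 is not divisible by 4, so it is a common year.

no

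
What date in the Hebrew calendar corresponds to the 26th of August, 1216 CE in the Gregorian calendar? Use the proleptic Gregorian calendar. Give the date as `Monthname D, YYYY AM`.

Elul 3, 4976 AM

Both dates share Julian Day Number 2165433; in the Hebrew calendar that is 3 Elul 4976 AM.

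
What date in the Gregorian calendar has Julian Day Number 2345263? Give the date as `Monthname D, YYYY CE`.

Counting from JDN 2299161 = 15 Oct 1582 gives an offset of 46102 days.

January 4, 1709 CE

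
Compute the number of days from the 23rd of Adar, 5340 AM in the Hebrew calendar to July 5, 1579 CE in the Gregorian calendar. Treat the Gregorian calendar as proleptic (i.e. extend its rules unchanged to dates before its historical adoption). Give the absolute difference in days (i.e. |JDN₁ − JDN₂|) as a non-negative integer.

JDN of the first date = 2298222.
JDN of the second date = 2297963.
|2297963 − 2298222| = 259.

259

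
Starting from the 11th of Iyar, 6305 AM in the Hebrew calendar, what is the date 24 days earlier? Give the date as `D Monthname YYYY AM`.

17 Nisan 6305 AM

Counting 24 days back from JDN 2650717 reaches JDN 2650693, which is 17 Nisan 6305 AM.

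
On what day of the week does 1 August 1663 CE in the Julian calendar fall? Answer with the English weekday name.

This is JDN 2328681 (11 August 1663 Gregorian).
Since JDN mod 7 = 5 (0 = Monday), the day is Saturday.

Saturday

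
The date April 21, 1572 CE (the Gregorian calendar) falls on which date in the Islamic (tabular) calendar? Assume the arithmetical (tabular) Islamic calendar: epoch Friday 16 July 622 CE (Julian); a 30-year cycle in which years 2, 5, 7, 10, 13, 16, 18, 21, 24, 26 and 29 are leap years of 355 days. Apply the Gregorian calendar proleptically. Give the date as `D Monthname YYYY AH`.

27 Dhu al-Qa'dah 979 AH

Both dates share Julian Day Number 2295332; in the tabular Islamic calendar that is 27 Dhu al-Qa'dah 979 AH.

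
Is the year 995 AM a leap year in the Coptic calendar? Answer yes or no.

995 mod 4 = 3; in the Coptic calendar a year is leap when year mod 4 = 3, so it is a leap year.

yes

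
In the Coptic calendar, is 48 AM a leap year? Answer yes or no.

no

48 mod 4 = 0; in the Coptic calendar a year is leap when year mod 4 = 3, so it is a common year.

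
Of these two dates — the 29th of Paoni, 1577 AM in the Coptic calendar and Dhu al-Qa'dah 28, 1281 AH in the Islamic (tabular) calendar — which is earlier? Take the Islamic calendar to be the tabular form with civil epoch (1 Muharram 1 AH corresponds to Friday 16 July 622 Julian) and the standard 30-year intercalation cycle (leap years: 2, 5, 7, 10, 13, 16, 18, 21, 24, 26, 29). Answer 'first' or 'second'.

First date → JDN 2400962; second date → JDN 2402351.
JDN 2400962 < JDN 2402351, so the first date is earlier.

first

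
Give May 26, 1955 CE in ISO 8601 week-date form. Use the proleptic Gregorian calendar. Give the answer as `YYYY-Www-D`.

The weekday is Thursday (ISO weekday 4).
That Thursday belongs to ISO week 21 of ISO year 1955.

1955-W21-4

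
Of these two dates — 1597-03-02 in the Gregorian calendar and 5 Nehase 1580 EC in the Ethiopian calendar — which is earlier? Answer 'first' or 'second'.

second

First date → JDN 2304413; second date → JDN 2301285.
JDN 2301285 < JDN 2304413, so the second date is earlier.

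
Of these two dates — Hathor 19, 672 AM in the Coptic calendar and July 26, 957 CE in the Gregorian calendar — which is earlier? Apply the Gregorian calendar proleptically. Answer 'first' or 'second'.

first

Converting both to JDN: 2070191 vs 2070804; the smaller is the first.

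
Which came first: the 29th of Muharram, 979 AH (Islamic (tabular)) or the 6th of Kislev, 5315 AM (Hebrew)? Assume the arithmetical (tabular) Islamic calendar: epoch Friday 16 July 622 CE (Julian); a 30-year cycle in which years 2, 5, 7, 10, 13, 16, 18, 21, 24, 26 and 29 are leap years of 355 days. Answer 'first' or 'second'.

second

The two dates have Julian Day Numbers 2295039 and 2288960 respectively.
Since 2288960 < 2295039, the second date comes first.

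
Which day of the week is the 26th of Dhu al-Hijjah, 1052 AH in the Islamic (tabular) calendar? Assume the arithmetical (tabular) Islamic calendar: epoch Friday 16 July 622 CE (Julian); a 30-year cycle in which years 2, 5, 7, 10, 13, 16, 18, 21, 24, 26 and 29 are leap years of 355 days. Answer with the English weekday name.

Tuesday

Equivalently 17 March 1643 Gregorian, JDN 2321229.
2321229 ≡ 1 (mod 7); counting from Monday = 0 gives Tuesday.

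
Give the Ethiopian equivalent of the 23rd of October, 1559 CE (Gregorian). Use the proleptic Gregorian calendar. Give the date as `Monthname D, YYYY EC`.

Tikimt 15, 1552 EC

Both dates share Julian Day Number 2290768; in the Ethiopian calendar that is 15 Tikimt 1552 EC.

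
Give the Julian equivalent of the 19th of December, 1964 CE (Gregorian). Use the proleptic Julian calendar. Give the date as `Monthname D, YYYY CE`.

December 6, 1964 CE

The Julian–Gregorian offset here is 13 days (Julian trailing).
19 December 1964 Gregorian − 13 days → 6 December 1964 Julian.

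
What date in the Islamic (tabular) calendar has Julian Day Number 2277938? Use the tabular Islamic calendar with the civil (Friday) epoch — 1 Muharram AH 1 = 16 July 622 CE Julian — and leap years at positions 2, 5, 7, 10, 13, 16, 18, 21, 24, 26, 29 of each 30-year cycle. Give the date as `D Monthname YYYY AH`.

26 Shawwal 930 AH

JDN 2277938 is 6 September 1524 in the proleptic Gregorian calendar.
In the tabular Islamic calendar that day is 26 Shawwal 930 AH.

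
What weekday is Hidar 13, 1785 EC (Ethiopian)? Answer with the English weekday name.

This is JDN 2375899 (20 November 1792 Gregorian).
2375899 ≡ 1 (mod 7); counting from Monday = 0 gives Tuesday.

Tuesday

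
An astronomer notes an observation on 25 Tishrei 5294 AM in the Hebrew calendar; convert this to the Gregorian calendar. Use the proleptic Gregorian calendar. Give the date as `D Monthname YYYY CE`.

24 October 1533 CE

Both dates share Julian Day Number 2281273; in the Gregorian calendar that is 24 October 1533 CE.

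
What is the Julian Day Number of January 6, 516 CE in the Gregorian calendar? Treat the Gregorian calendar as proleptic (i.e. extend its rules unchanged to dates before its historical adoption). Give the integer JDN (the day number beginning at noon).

JDN 2299161 is 15 October 1582 CE (Gregorian); the target day is −389631 days from there, so JDN = 1909530.

1909530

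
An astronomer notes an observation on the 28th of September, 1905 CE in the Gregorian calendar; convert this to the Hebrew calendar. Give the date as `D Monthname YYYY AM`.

28 Elul 5665 AM

Both dates share Julian Day Number 2417117; in the Hebrew calendar that is 28 Elul 5665 AM.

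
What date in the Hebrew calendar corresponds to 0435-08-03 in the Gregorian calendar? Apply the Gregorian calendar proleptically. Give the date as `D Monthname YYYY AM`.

Both dates share Julian Day Number 1880155; in the Hebrew calendar that is 22 Av 4195 AM.

22 Av 4195 AM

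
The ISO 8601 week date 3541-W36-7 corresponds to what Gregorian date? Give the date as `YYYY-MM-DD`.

ISO week 1 of 3541 is the week containing the first Thursday of 3541.
Week 36, day 7 (Sunday) lands on 3541-09-07.

3541-09-07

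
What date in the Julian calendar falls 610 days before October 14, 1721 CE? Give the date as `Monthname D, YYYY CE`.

JDN of October 14, 1721 CE = 2349940.
2349940 − 610 = 2349330.
JDN 2349330 in the Julian calendar is February 12, 1720 CE.

February 12, 1720 CE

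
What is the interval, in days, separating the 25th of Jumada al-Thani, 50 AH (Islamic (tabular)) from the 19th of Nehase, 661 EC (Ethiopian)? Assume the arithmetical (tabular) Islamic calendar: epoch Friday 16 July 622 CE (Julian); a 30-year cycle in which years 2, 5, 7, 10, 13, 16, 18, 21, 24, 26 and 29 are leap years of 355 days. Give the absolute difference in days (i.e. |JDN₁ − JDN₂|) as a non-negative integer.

JDN of the first date = 1965976.
JDN of the second date = 1965634.
|1965634 − 1965976| = 342.

342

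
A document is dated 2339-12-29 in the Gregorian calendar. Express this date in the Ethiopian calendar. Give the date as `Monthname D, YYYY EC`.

Tahsas 16, 2332 EC

Julian Day Number of the source date = 2575724.
Converting JDN 2575724 to the Ethiopian calendar gives 16 Tahsas 2332 EC.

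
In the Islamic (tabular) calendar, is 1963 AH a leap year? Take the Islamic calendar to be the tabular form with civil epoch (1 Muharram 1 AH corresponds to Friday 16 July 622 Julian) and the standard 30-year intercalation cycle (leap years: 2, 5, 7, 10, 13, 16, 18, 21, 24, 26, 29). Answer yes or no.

Year 1963 AH is year 13 of its 30-year cycle; leap positions are 2, 5, 7, 10, 13, 16, 18, 21, 24, 26, 29, so it is a leap year (355 days).

yes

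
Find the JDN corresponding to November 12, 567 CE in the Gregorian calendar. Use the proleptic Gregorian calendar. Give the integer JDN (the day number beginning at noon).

1928468

JDN 2400001 is 17 November 1858 CE (Gregorian), MJD 0; the target day is −471533 days from there, so JDN = 1928468.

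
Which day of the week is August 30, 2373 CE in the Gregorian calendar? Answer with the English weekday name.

Thursday

JDN 2588022 mod 7 = 3, and JDN 0 was a Monday, so this is a Thursday.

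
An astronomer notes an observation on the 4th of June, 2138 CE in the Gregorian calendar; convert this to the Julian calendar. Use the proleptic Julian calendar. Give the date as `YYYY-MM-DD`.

2138-05-21

The Julian–Gregorian offset here is 14 days (Julian trailing).
4 June 2138 Gregorian − 14 days → 21 May 2138 Julian.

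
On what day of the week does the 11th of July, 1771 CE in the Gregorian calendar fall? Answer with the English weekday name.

Thursday

Since JDN mod 7 = 3 (0 = Monday), the day is Thursday.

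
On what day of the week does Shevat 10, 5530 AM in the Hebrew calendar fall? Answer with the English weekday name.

Monday

This is JDN 2367575 (5 February 1770 Gregorian).
2367575 ≡ 0 (mod 7); counting from Monday = 0 gives Monday.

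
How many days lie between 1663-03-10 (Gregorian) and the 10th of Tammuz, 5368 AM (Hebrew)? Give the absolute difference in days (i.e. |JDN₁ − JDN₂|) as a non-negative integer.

19982

JDN of the first date = 2328527.
JDN of the second date = 2308545.
|2308545 − 2328527| = 19982.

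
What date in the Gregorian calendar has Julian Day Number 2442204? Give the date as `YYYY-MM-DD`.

Counting from JDN 2299161 = 15 Oct 1582 gives an offset of 143043 days.

1974-06-05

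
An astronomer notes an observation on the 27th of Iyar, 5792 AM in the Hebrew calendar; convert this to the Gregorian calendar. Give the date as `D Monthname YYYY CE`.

Julian Day Number of the source date = 2463361.
Converting JDN 2463361 to the Gregorian calendar gives 8 May 2032 CE.

8 May 2032 CE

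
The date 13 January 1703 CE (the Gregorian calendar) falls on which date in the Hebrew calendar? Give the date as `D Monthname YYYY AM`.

25 Tevet 5463 AM

Both dates share Julian Day Number 2343080; in the Hebrew calendar that is 25 Tevet 5463 AM.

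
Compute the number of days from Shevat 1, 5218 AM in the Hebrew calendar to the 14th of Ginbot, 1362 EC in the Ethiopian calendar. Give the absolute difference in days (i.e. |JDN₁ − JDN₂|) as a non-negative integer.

First date → JDN 2253608; second date → JDN 2221579.
The interval is |2253608 − 2221579| = 32029 days.

32029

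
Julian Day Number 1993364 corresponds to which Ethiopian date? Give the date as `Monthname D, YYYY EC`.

Hamle 20, 737 EC

The proleptic Gregorian equivalent of JDN 1993364 is 18 July 745.
In the Ethiopian calendar that day is Hamle 20, 737 EC.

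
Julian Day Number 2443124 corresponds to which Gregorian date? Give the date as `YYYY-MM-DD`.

Counting from JDN 2299161 = 15 Oct 1582 gives an offset of 143963 days.

1976-12-11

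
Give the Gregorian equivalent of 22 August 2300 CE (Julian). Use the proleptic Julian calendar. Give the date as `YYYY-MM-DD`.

2300-09-07

The Julian–Gregorian offset here is 16 days (Julian trailing).
22 August 2300 Julian + 16 days → 7 September 2300 Gregorian.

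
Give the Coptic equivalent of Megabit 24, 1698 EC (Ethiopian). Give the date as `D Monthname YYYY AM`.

24 Paremhat 1422 AM

Both dates share Julian Day Number 2344253; in the Coptic calendar that is 24 Paremhat 1422 AM.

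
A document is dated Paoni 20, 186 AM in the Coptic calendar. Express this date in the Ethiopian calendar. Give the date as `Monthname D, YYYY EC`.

The source date corresponds to 15 June 470 in the proleptic Gregorian calendar (JDN 1892890).
That day falls on 20 Sene 462 EC in the Ethiopian calendar.

Sene 20, 462 EC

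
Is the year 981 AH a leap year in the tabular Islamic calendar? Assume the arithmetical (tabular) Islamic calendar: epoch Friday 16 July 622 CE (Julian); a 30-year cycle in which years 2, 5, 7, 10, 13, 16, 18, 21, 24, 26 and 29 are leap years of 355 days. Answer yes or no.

Year 981 AH is year 21 of its 30-year cycle; leap positions are 2, 5, 7, 10, 13, 16, 18, 21, 24, 26, 29, so it is a leap year (355 days).

yes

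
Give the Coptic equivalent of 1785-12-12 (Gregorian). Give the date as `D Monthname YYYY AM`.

Julian Day Number of the source date = 2373364.
Converting JDN 2373364 to the Coptic calendar gives 5 Koiak 1502 AM.

5 Koiak 1502 AM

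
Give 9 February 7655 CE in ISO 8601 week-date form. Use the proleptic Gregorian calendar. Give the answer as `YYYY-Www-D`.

7655-W06-2

The weekday is Tuesday (ISO weekday 2).
That Tuesday belongs to ISO week 6 of ISO year 7655.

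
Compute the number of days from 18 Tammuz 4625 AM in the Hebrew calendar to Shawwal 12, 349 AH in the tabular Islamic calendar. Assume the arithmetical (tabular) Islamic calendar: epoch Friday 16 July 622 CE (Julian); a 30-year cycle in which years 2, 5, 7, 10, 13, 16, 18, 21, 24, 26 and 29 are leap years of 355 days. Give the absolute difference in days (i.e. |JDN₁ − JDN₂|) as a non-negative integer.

JDN of the first date = 2037195.
JDN of the second date = 2072037.
|2072037 − 2037195| = 34842.

34842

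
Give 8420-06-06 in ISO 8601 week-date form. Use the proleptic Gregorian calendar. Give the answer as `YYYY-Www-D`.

The weekday is Saturday (ISO weekday 6).
That Saturday belongs to ISO week 23 of ISO year 8420.

8420-W23-6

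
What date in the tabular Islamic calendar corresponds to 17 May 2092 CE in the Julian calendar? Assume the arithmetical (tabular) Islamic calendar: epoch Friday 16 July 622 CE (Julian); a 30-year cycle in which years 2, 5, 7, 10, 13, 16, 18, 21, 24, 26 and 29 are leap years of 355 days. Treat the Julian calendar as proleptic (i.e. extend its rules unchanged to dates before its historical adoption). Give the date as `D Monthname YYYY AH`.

23 Dhu al-Hijjah 1515 AH

Julian Day Number of the source date = 2485298.
Converting JDN 2485298 to the tabular Islamic calendar gives 23 Dhu al-Hijjah 1515 AH.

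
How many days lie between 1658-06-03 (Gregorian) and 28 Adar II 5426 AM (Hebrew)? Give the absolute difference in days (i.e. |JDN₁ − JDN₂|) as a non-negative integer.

2862

JDN of the first date = 2326786.
JDN of the second date = 2329648.
|2329648 − 2326786| = 2862.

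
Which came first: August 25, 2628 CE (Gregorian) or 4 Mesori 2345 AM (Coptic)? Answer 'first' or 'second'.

The two dates have Julian Day Numbers 2681154 and 2681509 respectively.
Since 2681154 < 2681509, the first date comes first.

first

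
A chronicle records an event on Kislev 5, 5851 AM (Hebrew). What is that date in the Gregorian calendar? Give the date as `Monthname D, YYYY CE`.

Both dates share Julian Day Number 2484748; in the Gregorian calendar that is 27 November 2090 CE.

November 27, 2090 CE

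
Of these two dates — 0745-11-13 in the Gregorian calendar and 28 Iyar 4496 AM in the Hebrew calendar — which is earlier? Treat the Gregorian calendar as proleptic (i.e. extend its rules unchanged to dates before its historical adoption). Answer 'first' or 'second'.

second

Converting both to JDN: 1993482 vs 1990015; the smaller is the second.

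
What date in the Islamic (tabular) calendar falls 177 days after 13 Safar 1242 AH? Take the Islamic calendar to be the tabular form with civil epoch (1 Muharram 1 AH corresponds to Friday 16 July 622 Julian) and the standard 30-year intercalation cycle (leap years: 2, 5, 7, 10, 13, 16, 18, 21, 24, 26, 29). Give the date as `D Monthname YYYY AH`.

13 Sha'ban 1242 AH

JDN of 13 Safar 1242 AH = 2388251.
2388251 + 177 = 2388428.
JDN 2388428 in the tabular Islamic calendar is 13 Sha'ban 1242 AH.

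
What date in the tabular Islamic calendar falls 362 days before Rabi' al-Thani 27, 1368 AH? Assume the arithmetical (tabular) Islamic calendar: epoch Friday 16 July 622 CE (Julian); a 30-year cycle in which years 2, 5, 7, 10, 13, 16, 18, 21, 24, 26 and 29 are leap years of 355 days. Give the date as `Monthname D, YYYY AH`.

Rabi' al-Thani 19, 1367 AH

The starting date is JDN 2432974; 2432974 − 362 = 2432612.
JDN 2432612 corresponds to Rabi' al-Thani 19, 1367 AH.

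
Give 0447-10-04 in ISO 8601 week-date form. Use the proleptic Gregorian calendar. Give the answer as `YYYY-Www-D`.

0447-W40-5

The weekday is Friday (ISO weekday 5).
That Friday belongs to ISO week 40 of ISO year 447.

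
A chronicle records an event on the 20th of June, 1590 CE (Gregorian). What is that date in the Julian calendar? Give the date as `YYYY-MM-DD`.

The Julian–Gregorian offset here is 10 days (Julian trailing).
20 June 1590 Gregorian − 10 days → 10 June 1590 Julian.

1590-06-10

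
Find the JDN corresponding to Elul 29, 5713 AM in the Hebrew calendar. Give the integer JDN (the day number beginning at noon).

In the Gregorian calendar the same day is 9 September 1953.
JDN 2451545 is 1 January 2000 CE (Gregorian); the target day is −16915 days from there, so JDN = 2434630.

2434630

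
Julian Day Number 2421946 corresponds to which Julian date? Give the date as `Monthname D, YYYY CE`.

December 5, 1918 CE

JDN 2421946 is 18 December 1918 in the Gregorian calendar.
In the Julian calendar that day is December 5, 1918 CE.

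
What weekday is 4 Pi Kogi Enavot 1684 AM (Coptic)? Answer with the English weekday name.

Equivalently 9 September 1968 Gregorian, JDN 2440109.
2440109 ≡ 0 (mod 7); counting from Monday = 0 gives Monday.

Monday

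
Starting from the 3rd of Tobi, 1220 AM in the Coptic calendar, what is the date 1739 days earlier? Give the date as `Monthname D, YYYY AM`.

JDN of the 3rd of Tobi, 1220 AM = 2270392.
2270392 − 1739 = 2268653.
JDN 2268653 in the Coptic calendar is Parmouti 1, 1215 AM.

Parmouti 1, 1215 AM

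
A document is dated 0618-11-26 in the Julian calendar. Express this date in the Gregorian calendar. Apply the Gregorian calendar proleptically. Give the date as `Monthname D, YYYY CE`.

November 29, 618 CE

The Julian–Gregorian offset here is 3 days (Julian trailing).
26 November 618 Julian + 3 days → 29 November 618 Gregorian.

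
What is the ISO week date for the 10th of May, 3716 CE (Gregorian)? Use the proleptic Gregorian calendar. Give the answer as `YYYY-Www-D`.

3716-W19-7

The weekday is Sunday (ISO weekday 7).
That Sunday belongs to ISO week 19 of ISO year 3716.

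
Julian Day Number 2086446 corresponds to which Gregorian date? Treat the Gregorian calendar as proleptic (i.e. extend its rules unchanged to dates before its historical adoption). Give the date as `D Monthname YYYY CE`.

Counting from JDN 2299161 = 15 Oct 1582 gives an offset of -212715 days.

24 May 1000 CE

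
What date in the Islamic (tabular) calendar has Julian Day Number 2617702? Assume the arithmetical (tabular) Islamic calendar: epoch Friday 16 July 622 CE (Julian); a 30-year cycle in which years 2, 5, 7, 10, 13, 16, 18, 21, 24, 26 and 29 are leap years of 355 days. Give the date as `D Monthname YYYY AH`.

12 Sha'ban 1889 AH

The Gregorian equivalent of JDN 2617702 is 3 December 2454.
In the tabular Islamic calendar that day is 12 Sha'ban 1889 AH.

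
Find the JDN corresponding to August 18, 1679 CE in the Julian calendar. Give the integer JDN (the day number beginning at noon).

2334542

Equivalently 28 August 1679 (Gregorian).
JDN 2400001 is 17 November 1858 CE (Gregorian), MJD 0; the target day is −65459 days from there, so JDN = 2334542.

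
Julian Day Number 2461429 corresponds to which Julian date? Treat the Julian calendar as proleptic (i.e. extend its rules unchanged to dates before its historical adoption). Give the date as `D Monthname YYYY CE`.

The Gregorian equivalent of JDN 2461429 is 23 January 2027.
In the Julian calendar that day is 10 January 2027 CE.

10 January 2027 CE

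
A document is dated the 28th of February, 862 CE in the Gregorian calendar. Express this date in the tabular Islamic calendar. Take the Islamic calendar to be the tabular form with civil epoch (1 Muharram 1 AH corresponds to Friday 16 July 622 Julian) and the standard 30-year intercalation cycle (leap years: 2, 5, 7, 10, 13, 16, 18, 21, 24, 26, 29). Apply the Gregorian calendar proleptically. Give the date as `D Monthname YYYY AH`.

Both dates share Julian Day Number 2035958; in the tabular Islamic calendar that is 20 Dhu al-Hijjah 247 AH.

20 Dhu al-Hijjah 247 AH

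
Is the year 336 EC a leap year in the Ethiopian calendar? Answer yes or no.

no

336 mod 4 = 0; in the Ethiopian calendar a year is leap when year mod 4 = 3, so it is a common year.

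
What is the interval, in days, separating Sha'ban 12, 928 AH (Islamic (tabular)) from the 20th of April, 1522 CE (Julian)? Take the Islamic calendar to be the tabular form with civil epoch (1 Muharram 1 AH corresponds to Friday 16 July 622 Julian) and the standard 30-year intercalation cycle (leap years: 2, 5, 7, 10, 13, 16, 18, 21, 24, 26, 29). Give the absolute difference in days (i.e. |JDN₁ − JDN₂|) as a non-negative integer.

JDN of the first date = 2277156.
JDN of the second date = 2277078.
|2277078 − 2277156| = 78.

78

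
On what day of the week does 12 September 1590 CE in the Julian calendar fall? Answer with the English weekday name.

Saturday

This is JDN 2302060 (22 September 1590 Gregorian).
2302060 ≡ 5 (mod 7); counting from Monday = 0 gives Saturday.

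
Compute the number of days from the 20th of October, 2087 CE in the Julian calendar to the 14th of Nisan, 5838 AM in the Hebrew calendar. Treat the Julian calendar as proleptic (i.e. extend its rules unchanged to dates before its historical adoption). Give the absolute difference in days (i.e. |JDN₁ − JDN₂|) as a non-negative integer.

First date → JDN 2483627; second date → JDN 2480121.
The interval is |2483627 − 2480121| = 3506 days.

3506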